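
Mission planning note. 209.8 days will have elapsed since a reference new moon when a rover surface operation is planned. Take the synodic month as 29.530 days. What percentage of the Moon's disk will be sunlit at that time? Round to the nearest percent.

10%

209.8/29.530 = 7.105 lunations, so 7 complete cycles and 3.09 d into the next.
Elongation θ = 360° × 3.09/29.530 ≈ 37.7°.
cos 37.7° = 0.792, so f = (1 − 0.792)/2 = 0.104, so 10%.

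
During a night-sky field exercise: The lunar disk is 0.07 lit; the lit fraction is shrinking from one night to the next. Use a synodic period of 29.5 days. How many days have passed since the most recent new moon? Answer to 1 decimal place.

27.0 days

From f = (1 − cos θ)/2: cos θ = 1 − 2×0.07 = 0.860; arccos → 30.7°.
Since the Moon is past full (waning), take the reflex angle: θ = 360° − 30.7° = 329.3°.
That fraction of the synodic month is 329.3/360 × 29.5 d ≈ 26.99 d.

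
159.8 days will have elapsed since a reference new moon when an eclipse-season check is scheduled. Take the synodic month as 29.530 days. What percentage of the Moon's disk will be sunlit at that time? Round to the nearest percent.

Reduce mod P: 159.8 − 5×29.530 = 12.15 d into the current lunation.
Phase angle: θ = 360°·(12.15 d)/(29.530 d) = 148.1°.
cos 148.1° = (-0.849), so f = (1 − (-0.849))/2 = 0.925, so 92%.

92%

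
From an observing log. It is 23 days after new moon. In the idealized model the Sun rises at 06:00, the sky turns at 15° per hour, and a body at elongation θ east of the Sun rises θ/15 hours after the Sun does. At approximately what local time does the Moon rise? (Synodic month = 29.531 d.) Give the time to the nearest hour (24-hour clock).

01:00

Phase angle: θ = 360°·(23 d)/(29.531 d) = 280.4°.
At 15° of sky rotation per hour, 280.4° corresponds to a 18.69 h lag.
06:00 + 18.69 h ≈ 00:42 → 01:00 to the nearest hour.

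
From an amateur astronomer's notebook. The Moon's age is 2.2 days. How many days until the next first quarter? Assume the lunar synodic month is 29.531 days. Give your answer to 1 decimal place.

5.2 days

First quarter occurs at elongation 90°, i.e. at age 29.531 × 90/360 = 7.383 d.
So 5.183 days remain (7.383 − 2.2).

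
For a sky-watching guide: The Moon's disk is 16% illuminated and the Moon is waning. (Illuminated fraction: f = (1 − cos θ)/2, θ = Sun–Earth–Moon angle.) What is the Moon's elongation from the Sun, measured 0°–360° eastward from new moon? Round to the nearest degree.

cos θ = 1 − 2f = 0.680, giving a principal value of 47.2°.
A waning Moon lies in 180°–360°, so θ = 360° − 47.2° = 312.8°.

313°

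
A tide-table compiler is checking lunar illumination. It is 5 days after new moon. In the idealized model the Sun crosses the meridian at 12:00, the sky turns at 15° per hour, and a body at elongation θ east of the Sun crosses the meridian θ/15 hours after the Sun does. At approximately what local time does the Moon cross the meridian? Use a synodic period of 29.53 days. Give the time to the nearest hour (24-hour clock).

Elongation θ = 360° × 5/29.53 ≈ 61.0°.
The Moon trails the Sun by θ/15 = 61.0/15 ≈ 4.06 hours.
12:00 + 4.06 h ≈ 16:04 → 16:00 to the nearest hour.

16:00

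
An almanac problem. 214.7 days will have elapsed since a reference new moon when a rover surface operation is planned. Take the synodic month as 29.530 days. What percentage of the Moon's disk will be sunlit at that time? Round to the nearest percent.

214.7 d spans 7 complete synodic months (7 × 29.530 = 206.71 d) plus 7.99 d.
The Moon has covered 7.99/29.530 of its cycle, so θ ≈ 360° × 7.99/29.530 = 97.4°.
Illuminated fraction = (1 − cos 97.4°)/2 = (1 − (-0.129))/2 ≈ 0.564, so 56%.

56%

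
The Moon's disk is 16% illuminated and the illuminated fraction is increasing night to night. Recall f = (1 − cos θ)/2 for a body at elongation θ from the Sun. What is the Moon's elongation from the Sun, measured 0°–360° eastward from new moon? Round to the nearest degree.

cos θ = 1 − 2f = 0.680, giving a principal value of 47.2°.
Before full moon the principal value applies: θ = 47.2°.

47°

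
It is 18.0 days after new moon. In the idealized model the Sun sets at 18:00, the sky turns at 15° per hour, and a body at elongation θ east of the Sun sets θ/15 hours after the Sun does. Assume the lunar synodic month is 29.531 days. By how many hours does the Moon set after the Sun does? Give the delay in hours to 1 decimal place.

14.6 h

The Moon has covered 18.0/29.531 of its cycle, so θ ≈ 360° × 18.0/29.531 = 219.4°.
At 15° of sky rotation per hour, 219.4° corresponds to a 14.63 h lag.
So the Moon sets 14.63 h after the Sun.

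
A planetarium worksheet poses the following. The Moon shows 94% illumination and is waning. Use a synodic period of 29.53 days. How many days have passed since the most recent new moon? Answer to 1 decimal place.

17.1 days

From f = (1 − cos θ)/2: cos θ = 1 − 2×0.94 = -0.880; arccos → 151.6°.
Waning ⇒ past full, so θ = 360° − 151.6° = 208.4°.
At 360°/29.53 d per day, 208.4° corresponds to 17.09 days.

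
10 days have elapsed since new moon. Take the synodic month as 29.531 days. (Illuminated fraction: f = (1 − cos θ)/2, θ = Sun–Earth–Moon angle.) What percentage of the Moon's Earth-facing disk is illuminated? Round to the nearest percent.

76%

The Moon has covered 10/29.531 of its cycle, so θ ≈ 360° × 10/29.531 = 121.9°.
With cos θ = (-0.529), the lit fraction is (1 − (-0.529))/2 ≈ 0.764, so 76%.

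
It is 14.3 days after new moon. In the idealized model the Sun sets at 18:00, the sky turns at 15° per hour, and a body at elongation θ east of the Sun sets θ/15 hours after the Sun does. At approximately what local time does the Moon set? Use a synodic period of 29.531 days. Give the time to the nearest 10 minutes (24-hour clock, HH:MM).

05:40

Elongation θ = 360° × 14.3/29.531 ≈ 174.3°.
At 15° of sky rotation per hour, 174.3° corresponds to a 11.62 h lag.
18:00 + 11.622 h ≈ 05:37 → 05:40 to the nearest ten minutes.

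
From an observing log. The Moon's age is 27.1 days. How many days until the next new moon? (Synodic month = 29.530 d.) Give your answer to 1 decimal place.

2.4 days

One full lunation from the last new moon is 29.530 d; remaining = 29.530 − 27.1 = 2.430 d.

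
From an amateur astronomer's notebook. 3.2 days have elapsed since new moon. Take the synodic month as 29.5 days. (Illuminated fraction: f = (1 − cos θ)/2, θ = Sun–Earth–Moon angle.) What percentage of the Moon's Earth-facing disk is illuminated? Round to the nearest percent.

The Moon has covered 3.2/29.5 of its cycle, so θ ≈ 360° × 3.2/29.5 = 39.1°.
With cos θ = 0.777, the lit fraction is (1 − 0.777)/2 ≈ 0.112, so 11%.

11%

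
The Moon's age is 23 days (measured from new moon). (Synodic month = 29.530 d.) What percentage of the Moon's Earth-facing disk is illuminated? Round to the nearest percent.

The Moon has covered 23/29.530 of its cycle, so θ ≈ 360° × 23/29.530 = 280.4°.
With cos θ = 0.180, the lit fraction is (1 − 0.180)/2 ≈ 0.410, so 41%.

41%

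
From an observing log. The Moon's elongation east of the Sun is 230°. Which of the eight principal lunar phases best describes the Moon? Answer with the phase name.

waning gibbous

230° lies in the waning gibbous sector of the 8-phase cycle.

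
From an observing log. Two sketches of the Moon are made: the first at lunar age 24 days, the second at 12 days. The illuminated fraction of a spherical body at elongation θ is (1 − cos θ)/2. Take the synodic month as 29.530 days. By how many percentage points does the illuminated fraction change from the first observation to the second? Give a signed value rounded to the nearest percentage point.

+61 percentage points

θ₁ = 360° × 24/29.530 = 292.6°, f₁ = (1 − cos θ₁)/2 = 0.308.
θ₂ = 360° × 12/29.530 = 146.3°, f₂ = (1 − cos θ₂)/2 = 0.916.
Change = f₂ − f₁ = +0.608 → +61 percentage points.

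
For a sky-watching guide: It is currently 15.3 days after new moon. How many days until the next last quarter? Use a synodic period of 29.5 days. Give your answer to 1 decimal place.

Last quarter is 0.75 of the way through the cycle: age 0.75 × 29.5 = 22.125 d.
So 6.825 days remain (22.125 − 15.3).

6.8 days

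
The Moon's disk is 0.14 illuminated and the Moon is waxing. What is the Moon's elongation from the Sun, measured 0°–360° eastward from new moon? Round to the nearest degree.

44°

cos θ = 1 − 2f = 0.720, giving a principal value of 43.9°.
Waxing ⇒ before full, so θ = 43.9°.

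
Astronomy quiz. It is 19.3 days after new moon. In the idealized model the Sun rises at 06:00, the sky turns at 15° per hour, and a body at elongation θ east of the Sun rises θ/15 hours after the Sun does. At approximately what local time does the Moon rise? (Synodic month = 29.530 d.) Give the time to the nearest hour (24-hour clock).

Phase angle: θ = 360°·(19.3 d)/(29.530 d) = 235.3°.
At 15° of sky rotation per hour, 235.3° corresponds to a 15.69 h lag.
06:00 + 15.69 h ≈ 21:41 → 22:00 to the nearest hour.

22:00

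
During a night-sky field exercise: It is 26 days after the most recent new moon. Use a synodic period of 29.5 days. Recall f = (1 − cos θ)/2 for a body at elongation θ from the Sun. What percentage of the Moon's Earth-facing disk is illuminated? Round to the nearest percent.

13%

Elongation θ = 360° × 26/29.5 ≈ 317.3°.
With cos θ = 0.735, the lit fraction is (1 − 0.735)/2 ≈ 0.133, so 13%.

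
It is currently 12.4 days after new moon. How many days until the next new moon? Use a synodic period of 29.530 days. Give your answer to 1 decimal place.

17.1 days

The next new moon completes the synodic month: 29.530 − 12.4 = 17.130 days.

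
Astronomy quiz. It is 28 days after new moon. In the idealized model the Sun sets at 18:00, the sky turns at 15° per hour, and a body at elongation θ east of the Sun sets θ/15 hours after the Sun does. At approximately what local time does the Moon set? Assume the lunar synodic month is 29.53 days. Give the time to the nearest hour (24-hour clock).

17:00

Phase angle: θ = 360°·(28 d)/(29.53 d) = 341.3°.
The Moon trails the Sun by θ/15 = 341.3/15 ≈ 22.76 hours.
18:00 + 22.76 h ≈ 16:45 → 17:00 to the nearest hour.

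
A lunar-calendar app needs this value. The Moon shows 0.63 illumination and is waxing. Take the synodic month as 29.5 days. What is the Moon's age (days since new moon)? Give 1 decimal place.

cos θ = 1 − 2f = -0.260, giving a principal value of 105.1°.
The Moon is waxing (0°–180°), so θ = 105.1° directly.
That fraction of the synodic month is 105.1/360 × 29.5 d ≈ 8.61 d.

8.6 days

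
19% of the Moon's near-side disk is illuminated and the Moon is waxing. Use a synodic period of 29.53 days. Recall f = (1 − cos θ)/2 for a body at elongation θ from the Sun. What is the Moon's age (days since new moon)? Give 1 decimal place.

Invert f = (1 − cos θ)/2 to get cos θ = 1 − 2(0.19) = 0.620, hence θ₀ = arccos 0.620 = 51.7°.
The Moon is waxing (0°–180°), so θ = 51.7° directly.
That fraction of the synodic month is 51.7/360 × 29.53 d ≈ 4.24 d.

4.2 days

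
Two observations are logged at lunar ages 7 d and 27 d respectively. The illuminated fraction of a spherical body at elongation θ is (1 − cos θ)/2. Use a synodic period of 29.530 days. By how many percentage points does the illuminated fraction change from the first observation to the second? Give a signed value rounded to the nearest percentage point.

-39 percentage points

θ₁ = 360° × 7/29.530 = 85.3°, f₁ = (1 − cos θ₁)/2 = 0.459.
θ₂ = 360° × 27/29.530 = 329.2°, f₂ = (1 − cos θ₂)/2 = 0.071.
Change = f₂ − f₁ = -0.389 → -39 percentage points.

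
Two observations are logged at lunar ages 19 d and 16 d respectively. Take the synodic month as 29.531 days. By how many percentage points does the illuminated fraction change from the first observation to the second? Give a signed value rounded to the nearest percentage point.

+17 percentage points

θ₁ = 360° × 19/29.531 = 231.6°, f₁ = (1 − cos θ₁)/2 = 0.810.
θ₂ = 360° × 16/29.531 = 195.0°, f₂ = (1 − cos θ₂)/2 = 0.983.
Change = f₂ − f₁ = +0.172 → +17 percentage points.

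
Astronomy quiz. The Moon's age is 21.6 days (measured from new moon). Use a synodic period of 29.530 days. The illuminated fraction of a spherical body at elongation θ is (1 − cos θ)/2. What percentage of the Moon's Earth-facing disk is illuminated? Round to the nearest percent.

Elongation θ = 360° × 21.6/29.530 ≈ 263.3°.
With cos θ = (-0.116), the lit fraction is (1 − (-0.116))/2 ≈ 0.558, so 56%.

56%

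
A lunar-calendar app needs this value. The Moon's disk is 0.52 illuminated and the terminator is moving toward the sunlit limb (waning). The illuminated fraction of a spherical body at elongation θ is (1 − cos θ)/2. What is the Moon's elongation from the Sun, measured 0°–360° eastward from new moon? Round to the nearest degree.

cos θ = 1 − 2f = -0.040, giving a principal value of 92.3°.
Since the Moon is past full (waning), take the reflex angle: θ = 360° − 92.3° = 267.7°.

268°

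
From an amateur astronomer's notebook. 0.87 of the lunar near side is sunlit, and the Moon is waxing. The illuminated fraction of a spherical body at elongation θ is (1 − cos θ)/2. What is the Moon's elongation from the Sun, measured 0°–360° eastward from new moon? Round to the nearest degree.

cos θ = 1 − 2f = -0.740, giving a principal value of 137.7°.
Waxing ⇒ before full, so θ = 137.7°.

138°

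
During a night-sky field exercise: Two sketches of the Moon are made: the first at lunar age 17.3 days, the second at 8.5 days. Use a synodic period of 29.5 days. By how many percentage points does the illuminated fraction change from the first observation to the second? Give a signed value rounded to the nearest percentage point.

θ₁ = 360° × 17.3/29.5 = 211.1°, f₁ = (1 − cos θ₁)/2 = 0.928.
θ₂ = 360° × 8.5/29.5 = 103.7°, f₂ = (1 − cos θ₂)/2 = 0.619.
Change = f₂ − f₁ = -0.309 → -31 percentage points.

-31 percentage points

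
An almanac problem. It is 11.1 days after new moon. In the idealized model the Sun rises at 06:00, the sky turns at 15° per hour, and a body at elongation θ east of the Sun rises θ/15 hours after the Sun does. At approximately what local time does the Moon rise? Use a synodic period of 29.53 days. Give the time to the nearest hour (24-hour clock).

Elongation θ = 360° × 11.1/29.53 ≈ 135.3°.
The Moon trails the Sun by θ/15 = 135.3/15 ≈ 9.02 hours.
06:00 + 9.02 h ≈ 15:01 → 15:00 to the nearest hour.

15:00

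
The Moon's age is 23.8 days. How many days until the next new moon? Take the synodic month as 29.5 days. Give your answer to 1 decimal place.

5.7 days

One full lunation from the last new moon is 29.5 d; remaining = 29.5 − 23.8 = 5.700 d.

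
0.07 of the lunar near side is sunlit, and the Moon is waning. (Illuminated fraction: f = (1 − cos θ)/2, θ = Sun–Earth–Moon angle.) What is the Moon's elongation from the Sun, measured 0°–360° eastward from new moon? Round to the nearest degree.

329°

cos θ = 1 − 2f = 0.860, giving a principal value of 30.7°.
A waning Moon lies in 180°–360°, so θ = 360° − 30.7° = 329.3°.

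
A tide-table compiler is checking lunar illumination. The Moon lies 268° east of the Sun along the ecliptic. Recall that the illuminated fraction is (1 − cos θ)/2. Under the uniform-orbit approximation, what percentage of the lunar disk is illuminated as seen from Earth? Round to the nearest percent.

Half-versine of 268°: (1 − (-0.035))/2 = 0.517, i.e. 52%.

52%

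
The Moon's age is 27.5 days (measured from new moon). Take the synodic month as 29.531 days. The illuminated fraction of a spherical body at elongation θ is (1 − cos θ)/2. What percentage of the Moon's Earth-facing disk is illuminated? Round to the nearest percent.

Phase angle: θ = 360°·(27.5 d)/(29.531 d) = 335.2°.
Illuminated fraction = (1 − cos 335.2°)/2 = (1 − 0.908)/2 ≈ 0.046, so 5%.

5%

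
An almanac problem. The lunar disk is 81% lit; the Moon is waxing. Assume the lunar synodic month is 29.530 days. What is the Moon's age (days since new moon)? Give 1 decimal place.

cos θ = 1 − 2f = -0.620, giving a principal value of 128.3°.
Before full moon the principal value applies: θ = 128.3°.
That fraction of the synodic month is 128.3/360 × 29.530 d ≈ 10.53 d.

10.5 days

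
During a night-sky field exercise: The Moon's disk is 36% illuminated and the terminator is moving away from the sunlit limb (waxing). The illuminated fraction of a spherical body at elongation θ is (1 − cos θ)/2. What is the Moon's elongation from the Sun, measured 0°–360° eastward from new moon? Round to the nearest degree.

74°

Invert f = (1 − cos θ)/2 to get cos θ = 1 − 2(0.36) = 0.280, hence θ₀ = arccos 0.280 = 73.7°.
The Moon is waxing (0°–180°), so θ = 73.7° directly.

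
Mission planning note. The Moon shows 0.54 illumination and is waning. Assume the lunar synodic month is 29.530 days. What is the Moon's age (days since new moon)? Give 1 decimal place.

21.8 days

Invert f = (1 − cos θ)/2 to get cos θ = 1 − 2(0.54) = -0.080, hence θ₀ = arccos -0.080 = 94.6°.
Since the Moon is past full (waning), take the reflex angle: θ = 360° − 94.6° = 265.4°.
Age = 29.530 × 265.4°/360° ≈ 21.77 days.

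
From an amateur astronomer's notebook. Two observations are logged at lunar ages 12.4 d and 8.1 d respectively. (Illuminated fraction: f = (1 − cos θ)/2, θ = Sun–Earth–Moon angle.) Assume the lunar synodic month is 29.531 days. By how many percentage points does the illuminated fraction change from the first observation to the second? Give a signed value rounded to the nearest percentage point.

-36 pp

θ₁ = 360° × 12.4/29.531 = 151.2°, f₁ = (1 − cos θ₁)/2 = 0.938.
θ₂ = 360° × 8.1/29.531 = 98.7°, f₂ = (1 − cos θ₂)/2 = 0.576.
Change = f₂ − f₁ = -0.362 → -36 percentage points.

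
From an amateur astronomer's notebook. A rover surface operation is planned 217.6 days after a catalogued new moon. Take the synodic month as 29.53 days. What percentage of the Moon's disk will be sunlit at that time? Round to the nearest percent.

84%

Reduce mod P: 217.6 − 7×29.53 = 10.89 d into the current lunation.
The Moon has covered 10.89/29.53 of its cycle, so θ ≈ 360° × 10.89/29.53 = 132.8°.
With cos θ = (-0.679), the lit fraction is (1 − (-0.679))/2 ≈ 0.839, so 84%.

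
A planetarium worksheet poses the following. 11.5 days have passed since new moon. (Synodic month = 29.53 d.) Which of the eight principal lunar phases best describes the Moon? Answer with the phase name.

At 11.5/29.53 of the cycle, θ ≈ 140° — the waxing gibbous range.

waxing gibbous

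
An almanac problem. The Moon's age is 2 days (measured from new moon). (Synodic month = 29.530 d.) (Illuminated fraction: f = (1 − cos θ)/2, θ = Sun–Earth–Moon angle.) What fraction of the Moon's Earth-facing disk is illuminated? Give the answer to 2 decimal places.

Phase angle: θ = 360°·(2 d)/(29.530 d) = 24.4°.
With cos θ = 0.911, the lit fraction is (1 − 0.911)/2 ≈ 0.045.

0.04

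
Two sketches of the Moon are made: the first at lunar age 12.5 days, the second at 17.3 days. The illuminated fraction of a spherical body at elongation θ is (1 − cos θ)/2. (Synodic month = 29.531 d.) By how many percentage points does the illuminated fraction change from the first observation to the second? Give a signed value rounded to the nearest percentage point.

θ₁ = 360° × 12.5/29.531 = 152.4°, f₁ = (1 − cos θ₁)/2 = 0.943.
θ₂ = 360° × 17.3/29.531 = 210.9°, f₂ = (1 − cos θ₂)/2 = 0.929.
Change = f₂ − f₁ = -0.014 → -1 percentage points.

-1 pp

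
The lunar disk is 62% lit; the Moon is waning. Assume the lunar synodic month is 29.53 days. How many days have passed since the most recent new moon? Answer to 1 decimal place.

From f = (1 − cos θ)/2: cos θ = 1 − 2×0.62 = -0.240; arccos → 103.9°.
A waning Moon lies in 180°–360°, so θ = 360° − 103.9° = 256.1°.
That fraction of the synodic month is 256.1/360 × 29.53 d ≈ 21.01 d.

21.0 days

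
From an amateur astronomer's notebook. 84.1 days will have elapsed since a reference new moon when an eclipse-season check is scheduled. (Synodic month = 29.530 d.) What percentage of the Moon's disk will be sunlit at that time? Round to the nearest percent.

84.1/29.530 = 2.848 lunations, so 2 complete cycles and 25.04 d into the next.
Elongation θ = 360° × 25.04/29.530 ≈ 305.3°.
cos 305.3° = 0.577, so f = (1 − 0.577)/2 = 0.211, so 21%.

21%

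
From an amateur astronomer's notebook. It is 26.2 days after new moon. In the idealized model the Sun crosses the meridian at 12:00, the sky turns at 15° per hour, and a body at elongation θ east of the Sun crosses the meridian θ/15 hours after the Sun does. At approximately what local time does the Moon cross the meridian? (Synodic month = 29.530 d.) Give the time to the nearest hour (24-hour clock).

09:00

Phase angle: θ = 360°·(26.2 d)/(29.530 d) = 319.4°.
Delay after the Sun = 319.4° / (15°/h) ≈ 21.29 h.
12:00 + 21.29 h ≈ 09:18 → 09:00 to the nearest hour.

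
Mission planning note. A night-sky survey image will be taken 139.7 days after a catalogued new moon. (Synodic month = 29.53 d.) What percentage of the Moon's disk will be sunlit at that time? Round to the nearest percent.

139.7/29.53 = 4.731 lunations, so 4 complete cycles and 21.58 d into the next.
Elongation θ = 360° × 21.58/29.53 ≈ 263.1°.
cos 263.1° = (-0.120), so f = (1 − (-0.120))/2 = 0.560, so 56%.

56%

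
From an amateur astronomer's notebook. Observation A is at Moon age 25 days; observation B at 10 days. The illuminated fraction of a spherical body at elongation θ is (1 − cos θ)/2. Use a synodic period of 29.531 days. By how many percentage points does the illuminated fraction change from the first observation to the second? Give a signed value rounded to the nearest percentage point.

θ₁ = 360° × 25/29.531 = 304.8°, f₁ = (1 − cos θ₁)/2 = 0.215.
θ₂ = 360° × 10/29.531 = 121.9°, f₂ = (1 − cos θ₂)/2 = 0.764.
Change = f₂ − f₁ = +0.549 → +55 percentage points.

+55 percentage points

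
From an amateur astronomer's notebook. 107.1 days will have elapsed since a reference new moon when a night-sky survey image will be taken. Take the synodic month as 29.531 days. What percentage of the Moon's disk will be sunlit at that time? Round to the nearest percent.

107.1/29.531 = 3.627 lunations, so 3 complete cycles and 18.51 d into the next.
Elongation θ = 360° × 18.51/29.531 ≈ 225.6°.
Illuminated fraction = (1 − cos 225.6°)/2 = (1 − (-0.700))/2 ≈ 0.850, so 85%.

85%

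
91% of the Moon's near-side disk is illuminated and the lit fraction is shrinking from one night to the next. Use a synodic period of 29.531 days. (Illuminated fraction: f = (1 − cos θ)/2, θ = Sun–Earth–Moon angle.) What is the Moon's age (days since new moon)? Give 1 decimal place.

cos θ = 1 − 2f = -0.820, giving a principal value of 145.1°.
Waning ⇒ past full, so θ = 360° − 145.1° = 214.9°.
Age = 29.531 × 214.9°/360° ≈ 17.63 days.

17.6 days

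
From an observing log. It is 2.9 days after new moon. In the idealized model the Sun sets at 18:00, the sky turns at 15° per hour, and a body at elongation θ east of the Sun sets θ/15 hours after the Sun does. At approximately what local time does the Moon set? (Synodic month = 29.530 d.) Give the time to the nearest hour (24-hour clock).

The Moon has covered 2.9/29.530 of its cycle, so θ ≈ 360° × 2.9/29.530 = 35.4°.
Delay after the Sun = 35.4° / (15°/h) ≈ 2.36 h.
18:00 + 2.36 h ≈ 20:21 → 20:00 to the nearest hour.

20:00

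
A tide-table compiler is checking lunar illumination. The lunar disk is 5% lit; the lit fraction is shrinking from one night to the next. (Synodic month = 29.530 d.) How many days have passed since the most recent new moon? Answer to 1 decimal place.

27.4 days

cos θ = 1 − 2f = 0.900, giving a principal value of 25.8°.
Since the Moon is past full (waning), take the reflex angle: θ = 360° − 25.8° = 334.2°.
At 360°/29.530 d per day, 334.2° corresponds to 27.41 days.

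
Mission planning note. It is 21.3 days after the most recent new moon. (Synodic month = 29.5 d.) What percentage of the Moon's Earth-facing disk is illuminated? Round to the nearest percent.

Elongation θ = 360° × 21.3/29.5 ≈ 259.9°.
With cos θ = (-0.175), the lit fraction is (1 − (-0.175))/2 ≈ 0.587, so 59%.

59%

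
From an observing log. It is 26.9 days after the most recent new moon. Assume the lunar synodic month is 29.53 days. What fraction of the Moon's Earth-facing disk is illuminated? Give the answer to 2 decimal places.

0.08

Phase angle: θ = 360°·(26.9 d)/(29.53 d) = 327.9°.
With cos θ = 0.847, the lit fraction is (1 − 0.847)/2 ≈ 0.076.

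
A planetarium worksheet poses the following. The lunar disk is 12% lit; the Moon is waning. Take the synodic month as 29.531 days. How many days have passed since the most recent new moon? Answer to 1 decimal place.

From f = (1 − cos θ)/2: cos θ = 1 − 2×0.12 = 0.760; arccos → 40.5°.
A waning Moon lies in 180°–360°, so θ = 360° − 40.5° = 319.5°.
At 360°/29.531 d per day, 319.5° corresponds to 26.21 days.

26.2 days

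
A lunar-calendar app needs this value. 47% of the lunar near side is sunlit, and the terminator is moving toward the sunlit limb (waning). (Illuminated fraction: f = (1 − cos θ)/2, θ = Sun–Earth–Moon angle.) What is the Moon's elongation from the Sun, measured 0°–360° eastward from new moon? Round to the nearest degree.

cos θ = 1 − 2f = 0.060, giving a principal value of 86.6°.
A waning Moon lies in 180°–360°, so θ = 360° − 86.6° = 273.4°.

273°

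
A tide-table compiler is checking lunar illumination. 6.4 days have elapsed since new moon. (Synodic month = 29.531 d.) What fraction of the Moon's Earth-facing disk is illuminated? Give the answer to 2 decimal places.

Elongation θ = 360° × 6.4/29.531 ≈ 78.0°.
cos 78.0° = 0.208, so f = (1 − 0.208)/2 = 0.396.

0.40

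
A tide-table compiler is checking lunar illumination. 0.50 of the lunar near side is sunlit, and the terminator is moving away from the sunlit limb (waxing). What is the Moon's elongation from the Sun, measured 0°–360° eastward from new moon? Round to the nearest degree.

90°

From f = (1 − cos θ)/2: cos θ = 1 − 2×0.50 = 0.000; arccos → 90.0°.
Before full moon the principal value applies: θ = 90.0°.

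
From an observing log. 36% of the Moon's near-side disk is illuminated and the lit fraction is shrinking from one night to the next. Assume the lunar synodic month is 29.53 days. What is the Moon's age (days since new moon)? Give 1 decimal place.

23.5 days

cos θ = 1 − 2f = 0.280, giving a principal value of 73.7°.
Since the Moon is past full (waning), take the reflex angle: θ = 360° − 73.7° = 286.3°.
Age = 29.53 × 286.3°/360° ≈ 23.48 days.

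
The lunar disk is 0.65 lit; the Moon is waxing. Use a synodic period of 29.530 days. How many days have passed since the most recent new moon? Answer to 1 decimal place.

Invert f = (1 − cos θ)/2 to get cos θ = 1 − 2(0.65) = -0.300, hence θ₀ = arccos -0.300 = 107.5°.
Before full moon the principal value applies: θ = 107.5°.
At 360°/29.530 d per day, 107.5° corresponds to 8.81 days.

8.8 days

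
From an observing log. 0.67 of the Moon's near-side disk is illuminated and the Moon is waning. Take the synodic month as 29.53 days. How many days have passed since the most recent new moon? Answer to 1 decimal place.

cos θ = 1 − 2f = -0.340, giving a principal value of 109.9°.
Waning ⇒ past full, so θ = 360° − 109.9° = 250.1°.
That fraction of the synodic month is 250.1/360 × 29.53 d ≈ 20.52 d.

20.5 days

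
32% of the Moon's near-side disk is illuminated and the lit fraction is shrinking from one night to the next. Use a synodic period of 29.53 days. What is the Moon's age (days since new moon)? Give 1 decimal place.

23.9 days

From f = (1 − cos θ)/2: cos θ = 1 − 2×0.32 = 0.360; arccos → 68.9°.
Waning ⇒ past full, so θ = 360° − 68.9° = 291.1°.
Age = 29.53 × 291.1°/360° ≈ 23.88 days.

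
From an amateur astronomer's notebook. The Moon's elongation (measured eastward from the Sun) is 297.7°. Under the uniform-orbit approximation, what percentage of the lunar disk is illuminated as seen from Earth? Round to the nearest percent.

f = (1 − cos 297.7°)/2 = (1 − 0.465)/2 ≈ 0.268, i.e. 27%.

27%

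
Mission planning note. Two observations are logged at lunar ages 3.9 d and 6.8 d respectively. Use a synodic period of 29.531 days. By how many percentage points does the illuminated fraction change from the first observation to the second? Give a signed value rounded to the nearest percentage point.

+28 percentage points

First observation: θ = 360°·3.9/29.531 = 47.5°, so f = 0.162.
Second observation: θ = 82.9°, f = 0.438.
Δf = 0.438 − 0.162 = +0.276, i.e. +28 pp.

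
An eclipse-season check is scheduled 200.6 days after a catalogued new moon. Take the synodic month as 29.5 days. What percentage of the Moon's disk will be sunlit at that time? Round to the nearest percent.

Reduce mod P: 200.6 − 6×29.5 = 23.60 d into the current lunation.
Elongation θ = 360° × 23.60/29.5 ≈ 288.0°.
With cos θ = 0.309, the lit fraction is (1 − 0.309)/2 ≈ 0.345, so 35%.

35%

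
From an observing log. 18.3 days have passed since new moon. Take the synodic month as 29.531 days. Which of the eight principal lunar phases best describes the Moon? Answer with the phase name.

waning gibbous

θ ≈ 360° × 18.3/29.531 = 223°, which falls in the waning gibbous sector.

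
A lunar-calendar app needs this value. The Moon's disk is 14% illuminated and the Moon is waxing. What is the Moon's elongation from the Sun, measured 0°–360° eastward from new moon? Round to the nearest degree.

44°

Invert f = (1 − cos θ)/2 to get cos θ = 1 − 2(0.14) = 0.720, hence θ₀ = arccos 0.720 = 43.9°.
Waxing ⇒ before full, so θ = 43.9°.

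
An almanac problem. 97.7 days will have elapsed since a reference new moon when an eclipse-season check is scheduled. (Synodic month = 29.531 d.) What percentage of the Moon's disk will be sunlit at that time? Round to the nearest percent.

97.7/29.531 = 3.308 lunations, so 3 complete cycles and 9.11 d into the next.
Elongation θ = 360° × 9.11/29.531 ≈ 111.0°.
cos 111.0° = (-0.359), so f = (1 − (-0.359))/2 = 0.679, so 68%.

68%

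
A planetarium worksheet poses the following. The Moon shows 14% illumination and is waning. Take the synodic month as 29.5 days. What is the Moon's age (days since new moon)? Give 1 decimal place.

cos θ = 1 − 2f = 0.720, giving a principal value of 43.9°.
Waning ⇒ past full, so θ = 360° − 43.9° = 316.1°.
Age = 29.5 × 316.1°/360° ≈ 25.90 days.

25.9 days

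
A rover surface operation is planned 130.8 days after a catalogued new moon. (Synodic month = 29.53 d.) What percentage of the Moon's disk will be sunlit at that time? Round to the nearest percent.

95%

Reduce mod P: 130.8 − 4×29.53 = 12.68 d into the current lunation.
Phase angle: θ = 360°·(12.68 d)/(29.53 d) = 154.6°.
cos 154.6° = (-0.903), so f = (1 − (-0.903))/2 = 0.952, so 95%.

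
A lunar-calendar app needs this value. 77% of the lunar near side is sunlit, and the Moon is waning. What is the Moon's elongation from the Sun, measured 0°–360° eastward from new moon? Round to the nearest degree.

237°

cos θ = 1 − 2f = -0.540, giving a principal value of 122.7°.
Since the Moon is past full (waning), take the reflex angle: θ = 360° − 122.7° = 237.3°.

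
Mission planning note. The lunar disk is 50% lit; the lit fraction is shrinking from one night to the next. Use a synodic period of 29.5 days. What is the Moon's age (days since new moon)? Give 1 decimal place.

From f = (1 − cos θ)/2: cos θ = 1 − 2×0.50 = 0.000; arccos → 90.0°.
Since the Moon is past full (waning), take the reflex angle: θ = 360° − 90.0° = 270.0°.
Age = 29.5 × 270.0°/360° ≈ 22.12 days.

22.1 days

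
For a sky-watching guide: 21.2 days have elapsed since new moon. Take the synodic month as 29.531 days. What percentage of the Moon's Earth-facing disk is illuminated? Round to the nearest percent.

60%

Phase angle: θ = 360°·(21.2 d)/(29.531 d) = 258.4°.
Illuminated fraction = (1 − cos 258.4°)/2 = (1 − (-0.200))/2 ≈ 0.600, so 60%.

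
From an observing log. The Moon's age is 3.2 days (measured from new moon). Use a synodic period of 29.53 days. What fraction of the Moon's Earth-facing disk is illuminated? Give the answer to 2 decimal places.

0.11

Phase angle: θ = 360°·(3.2 d)/(29.53 d) = 39.0°.
Illuminated fraction = (1 − cos 39.0°)/2 = (1 − 0.777)/2 ≈ 0.111.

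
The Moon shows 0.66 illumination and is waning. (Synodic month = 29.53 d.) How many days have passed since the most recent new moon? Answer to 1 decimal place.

From f = (1 − cos θ)/2: cos θ = 1 − 2×0.66 = -0.320; arccos → 108.7°.
Waning ⇒ past full, so θ = 360° − 108.7° = 251.3°.
At 360°/29.53 d per day, 251.3° corresponds to 20.62 days.

20.6 days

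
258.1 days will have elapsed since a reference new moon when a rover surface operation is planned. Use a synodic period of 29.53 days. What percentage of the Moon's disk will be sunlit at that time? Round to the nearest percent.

Reduce mod P: 258.1 − 8×29.53 = 21.86 d into the current lunation.
Phase angle: θ = 360°·(21.86 d)/(29.53 d) = 266.5°.
cos 266.5° = (-0.061), so f = (1 − (-0.061))/2 = 0.531, so 53%.

53%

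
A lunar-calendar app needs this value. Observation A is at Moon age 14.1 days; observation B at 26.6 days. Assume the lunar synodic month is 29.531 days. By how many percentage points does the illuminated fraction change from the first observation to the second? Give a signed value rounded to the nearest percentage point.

-90 pp

First observation: θ = 360°·14.1/29.531 = 171.9°, so f = 0.995.
Second observation: θ = 324.3°, f = 0.094.
Δf = 0.094 − 0.995 = -0.901, i.e. -90 pp.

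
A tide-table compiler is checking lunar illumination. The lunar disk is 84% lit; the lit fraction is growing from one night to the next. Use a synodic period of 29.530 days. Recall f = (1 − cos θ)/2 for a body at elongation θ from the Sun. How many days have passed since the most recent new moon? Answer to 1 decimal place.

10.9 days

cos θ = 1 − 2f = -0.680, giving a principal value of 132.8°.
The Moon is waxing (0°–180°), so θ = 132.8° directly.
At 360°/29.530 d per day, 132.8° corresponds to 10.90 days.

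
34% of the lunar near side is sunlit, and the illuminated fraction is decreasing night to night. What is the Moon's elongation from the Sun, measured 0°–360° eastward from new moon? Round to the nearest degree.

289°

cos θ = 1 − 2f = 0.320, giving a principal value of 71.3°.
A waning Moon lies in 180°–360°, so θ = 360° − 71.3° = 288.7°.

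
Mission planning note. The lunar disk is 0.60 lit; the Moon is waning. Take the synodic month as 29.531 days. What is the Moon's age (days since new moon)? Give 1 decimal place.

From f = (1 − cos θ)/2: cos θ = 1 − 2×0.60 = -0.200; arccos → 101.5°.
A waning Moon lies in 180°–360°, so θ = 360° − 101.5° = 258.5°.
That fraction of the synodic month is 258.5/360 × 29.531 d ≈ 21.20 d.

21.2 days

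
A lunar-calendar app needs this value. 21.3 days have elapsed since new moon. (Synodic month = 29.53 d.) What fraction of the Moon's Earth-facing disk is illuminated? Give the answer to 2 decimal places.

Elongation θ = 360° × 21.3/29.53 ≈ 259.7°.
cos 259.7° = (-0.179), so f = (1 − (-0.179))/2 = 0.590.

0.59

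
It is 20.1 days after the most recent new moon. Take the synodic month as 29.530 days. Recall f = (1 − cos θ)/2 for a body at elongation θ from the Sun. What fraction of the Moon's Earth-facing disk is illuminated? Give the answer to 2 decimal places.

0.71

The Moon has covered 20.1/29.530 of its cycle, so θ ≈ 360° × 20.1/29.530 = 245.0°.
Illuminated fraction = (1 − cos 245.0°)/2 = (1 − (-0.422))/2 ≈ 0.711.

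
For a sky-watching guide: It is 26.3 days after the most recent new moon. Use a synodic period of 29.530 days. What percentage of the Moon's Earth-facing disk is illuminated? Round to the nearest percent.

Elongation θ = 360° × 26.3/29.530 ≈ 320.6°.
With cos θ = 0.773, the lit fraction is (1 − 0.773)/2 ≈ 0.114, so 11%.

11%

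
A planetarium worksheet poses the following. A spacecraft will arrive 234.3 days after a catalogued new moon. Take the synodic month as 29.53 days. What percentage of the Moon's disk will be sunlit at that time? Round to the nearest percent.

234.3 d spans 7 complete synodic months (7 × 29.53 = 206.71 d) plus 27.59 d.
Elongation θ = 360° × 27.59/29.53 ≈ 336.3°.
With cos θ = 0.916, the lit fraction is (1 − 0.916)/2 ≈ 0.042, so 4%.

4%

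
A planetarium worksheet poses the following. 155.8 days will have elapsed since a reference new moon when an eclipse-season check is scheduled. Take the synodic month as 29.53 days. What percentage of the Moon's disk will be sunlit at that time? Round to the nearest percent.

155.8/29.53 = 5.276 lunations, so 5 complete cycles and 8.15 d into the next.
The Moon has covered 8.15/29.53 of its cycle, so θ ≈ 360° × 8.15/29.53 = 99.4°.
With cos θ = (-0.163), the lit fraction is (1 − (-0.163))/2 ≈ 0.581, so 58%.

58%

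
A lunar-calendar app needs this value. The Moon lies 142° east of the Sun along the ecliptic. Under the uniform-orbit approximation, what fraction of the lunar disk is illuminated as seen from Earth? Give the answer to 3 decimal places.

Half-versine of 142°: (1 − (-0.788))/2 = 0.894.

0.894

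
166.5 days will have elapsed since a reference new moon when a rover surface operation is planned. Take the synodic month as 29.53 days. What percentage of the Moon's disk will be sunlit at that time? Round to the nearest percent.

82%

166.5/29.53 = 5.638 lunations, so 5 complete cycles and 18.85 d into the next.
The Moon has covered 18.85/29.53 of its cycle, so θ ≈ 360° × 18.85/29.53 = 229.8°.
Illuminated fraction = (1 − cos 229.8°)/2 = (1 − (-0.645))/2 ≈ 0.823, so 82%.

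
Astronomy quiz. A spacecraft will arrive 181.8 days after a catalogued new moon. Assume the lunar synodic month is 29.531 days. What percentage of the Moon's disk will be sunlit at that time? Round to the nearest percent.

181.8 d spans 6 complete synodic months (6 × 29.531 = 177.19 d) plus 4.61 d.
The Moon has covered 4.61/29.531 of its cycle, so θ ≈ 360° × 4.61/29.531 = 56.2°.
With cos θ = 0.556, the lit fraction is (1 − 0.556)/2 ≈ 0.222, so 22%.

22%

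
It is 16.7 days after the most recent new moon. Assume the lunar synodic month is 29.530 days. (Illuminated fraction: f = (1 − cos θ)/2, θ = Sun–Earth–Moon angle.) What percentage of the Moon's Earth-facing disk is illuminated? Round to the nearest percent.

The Moon has covered 16.7/29.530 of its cycle, so θ ≈ 360° × 16.7/29.530 = 203.6°.
cos 203.6° = (-0.916), so f = (1 − (-0.916))/2 = 0.958, so 96%.

96%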